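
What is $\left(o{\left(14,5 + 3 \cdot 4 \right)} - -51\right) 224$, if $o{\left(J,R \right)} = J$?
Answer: $14560$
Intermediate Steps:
$\left(o{\left(14,5 + 3 \cdot 4 \right)} - -51\right) 224 = \left(14 - -51\right) 224 = \left(14 + 51\right) 224 = 65 \cdot 224 = 14560$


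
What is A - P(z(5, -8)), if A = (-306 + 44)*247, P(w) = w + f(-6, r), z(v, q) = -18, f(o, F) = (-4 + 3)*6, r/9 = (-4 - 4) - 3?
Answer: -64690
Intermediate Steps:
r = -99 (r = 9*((-4 - 4) - 3) = 9*(-8 - 3) = 9*(-11) = -99)
f(o, F) = -6 (f(o, F) = -1*6 = -6)
P(w) = -6 + w (P(w) = w - 6 = -6 + w)
A = -64714 (A = -262*247 = -64714)
A - P(z(5, -8)) = -64714 - (-6 - 18) = -64714 - 1*(-24) = -64714 + 24 = -64690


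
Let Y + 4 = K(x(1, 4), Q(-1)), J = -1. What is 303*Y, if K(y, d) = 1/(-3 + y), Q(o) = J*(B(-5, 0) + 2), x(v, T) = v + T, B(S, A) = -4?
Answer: -2121/2 ≈ -1060.5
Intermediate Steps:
x(v, T) = T + v
Q(o) = 2 (Q(o) = -(-4 + 2) = -1*(-2) = 2)
Y = -7/2 (Y = -4 + 1/(-3 + (4 + 1)) = -4 + 1/(-3 + 5) = -4 + 1/2 = -7/2 ≈ -3.5000)
303*Y = 303*(-7/2) = -2121/2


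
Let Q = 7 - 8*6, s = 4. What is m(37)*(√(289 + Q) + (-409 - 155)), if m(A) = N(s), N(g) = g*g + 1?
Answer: -9588 + 34*√62 ≈ -9320.3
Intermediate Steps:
Q = -41 (Q = 7 - 48 = -41)
N(g) = 1 + g² (N(g) = g² + 1 = 1 + g²)
m(A) = 17 (m(A) = 1 + 4² = 1 + 16 = 17)
m(37)*(√(289 + Q) + (-409 - 155)) = 17*(√(289 - 41) + (-409 - 155)) = 17*(√248 - 564) = 17*(2*√62 - 564) = 17*(-564 + 2*√62) = -9588 + 34*√62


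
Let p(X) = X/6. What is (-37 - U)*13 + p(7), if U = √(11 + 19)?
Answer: -2879/6 - 13*√30 ≈ -551.04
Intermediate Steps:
p(X) = X/6 (p(X) = X*(⅙) = X/6)
U = √30 ≈ 5.4772
(-37 - U)*13 + p(7) = (-37 - √30)*13 + (⅙)*7 = (-481 - 13*√30) + 7/6 = -2879/6 - 13*√30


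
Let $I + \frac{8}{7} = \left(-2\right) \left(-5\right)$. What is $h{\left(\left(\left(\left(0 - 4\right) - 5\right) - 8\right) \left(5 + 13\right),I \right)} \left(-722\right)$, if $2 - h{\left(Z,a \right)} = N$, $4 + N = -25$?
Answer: $-22382$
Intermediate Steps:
$N = -29$ ($N = -4 - 25 = -29$)
$I = \frac{62}{7}$ ($I = - \frac{8}{7} - -10 = - \frac{8}{7} + 10 = \frac{62}{7} \approx 8.8571$)
$h{\left(Z,a \right)} = 31$ ($h{\left(Z,a \right)} = 2 - -29 = 2 + 29 = 31$)
$h{\left(\left(\left(\left(0 - 4\right) - 5\right) - 8\right) \left(5 + 13\right),I \right)} \left(-722\right) = 31 \left(-722\right) = -22382$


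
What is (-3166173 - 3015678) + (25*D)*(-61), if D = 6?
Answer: -6191001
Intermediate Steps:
(-3166173 - 3015678) + (25*D)*(-61) = (-3166173 - 3015678) + (25*6)*(-61) = -6181851 + 150*(-61) = -6181851 - 9150 = -6191001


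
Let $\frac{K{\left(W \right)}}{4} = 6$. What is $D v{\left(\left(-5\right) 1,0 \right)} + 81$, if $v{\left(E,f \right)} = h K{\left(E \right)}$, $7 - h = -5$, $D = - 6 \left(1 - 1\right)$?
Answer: $81$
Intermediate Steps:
$D = 0$ ($D = \left(-6\right) 0 = 0$)
$h = 12$ ($h = 7 - -5 = 7 + 5 = 12$)
$K{\left(W \right)} = 24$ ($K{\left(W \right)} = 4 \cdot 6 = 24$)
$v{\left(E,f \right)} = 288$ ($v{\left(E,f \right)} = 12 \cdot 24 = 288$)
$D v{\left(\left(-5\right) 1,0 \right)} + 81 = 0 \cdot 288 + 81 = 0 + 81 = 81$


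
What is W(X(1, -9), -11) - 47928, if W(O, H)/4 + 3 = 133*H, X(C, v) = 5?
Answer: -53792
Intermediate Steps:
W(O, H) = -12 + 532*H (W(O, H) = -12 + 4*(133*H) = -12 + 532*H)
W(X(1, -9), -11) - 47928 = (-12 + 532*(-11)) - 47928 = (-12 - 5852) - 47928 = -5864 - 47928 = -53792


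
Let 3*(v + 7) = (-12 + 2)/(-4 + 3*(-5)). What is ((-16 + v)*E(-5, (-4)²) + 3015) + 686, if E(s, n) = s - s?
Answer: 3701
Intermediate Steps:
E(s, n) = 0
v = -389/57 (v = -7 + ((-12 + 2)/(-4 + 3*(-5)))/3 = -7 + (-10/(-4 - 15))/3 = -7 + (-10/(-19))/3 = -7 + (-10*(-1/19))/3 = -7 + (⅓)*(10/19) = -7 + 10/57 = -389/57 ≈ -6.8246)
((-16 + v)*E(-5, (-4)²) + 3015) + 686 = ((-16 - 389/57)*0 + 3015) + 686 = (-1301/57*0 + 3015) + 686 = (0 + 3015) + 686 = 3015 + 686 = 3701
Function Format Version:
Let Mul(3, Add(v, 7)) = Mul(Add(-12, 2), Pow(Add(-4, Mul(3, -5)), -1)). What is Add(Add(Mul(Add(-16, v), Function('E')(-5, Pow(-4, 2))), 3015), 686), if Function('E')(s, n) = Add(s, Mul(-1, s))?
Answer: 3701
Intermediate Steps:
Function('E')(s, n) = 0
v = Rational(-389, 57) (v = Add(-7, Mul(Rational(1, 3), Mul(Add(-12, 2), Pow(Add(-4, Mul(3, -5)), -1)))) = Add(-7, Mul(Rational(1, 3), Mul(-10, Pow(Add(-4, -15), -1)))) = Add(-7, Mul(Rational(1, 3), Mul(-10, Pow(-19, -1)))) = Add(-7, Mul(Rational(1, 3), Mul(-10, Rational(-1, 19)))) = Add(-7, Mul(Rational(1, 3), Rational(10, 19))) = Add(-7, Rational(10, 57)) = Rational(-389, 57) ≈ -6.8246)
Add(Add(Mul(Add(-16, v), Function('E')(-5, Pow(-4, 2))), 3015), 686) = Add(Add(Mul(Add(-16, Rational(-389, 57)), 0), 3015), 686) = Add(Add(Mul(Rational(-1301, 57), 0), 3015), 686) = Add(Add(0, 3015), 686) = Add(3015, 686) = 3701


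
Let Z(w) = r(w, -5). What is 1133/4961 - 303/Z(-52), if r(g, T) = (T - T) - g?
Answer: -131297/23452 ≈ -5.5985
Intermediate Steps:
r(g, T) = -g (r(g, T) = 0 - g = -g)
Z(w) = -w
1133/4961 - 303/Z(-52) = 1133/4961 - 303/((-1*(-52))) = 1133*(1/4961) - 303/52 = 103/451 - 303*1/52 = 103/451 - 303/52 = -131297/23452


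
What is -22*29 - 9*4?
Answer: -674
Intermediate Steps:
-22*29 - 9*4 = -638 - 36 = -674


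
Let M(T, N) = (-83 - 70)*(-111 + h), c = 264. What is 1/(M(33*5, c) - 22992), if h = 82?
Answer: -1/18555 ≈ -5.3894e-5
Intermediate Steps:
M(T, N) = 4437 (M(T, N) = (-83 - 70)*(-111 + 82) = -153*(-29) = 4437)
1/(M(33*5, c) - 22992) = 1/(4437 - 22992) = 1/(-18555) = -1/18555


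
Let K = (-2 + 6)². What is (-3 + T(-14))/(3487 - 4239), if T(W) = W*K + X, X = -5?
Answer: 29/94 ≈ 0.30851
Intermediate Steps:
K = 16 (K = 4² = 16)
T(W) = -5 + 16*W (T(W) = W*16 - 5 = 16*W - 5 = -5 + 16*W)
(-3 + T(-14))/(3487 - 4239) = (-3 + (-5 + 16*(-14)))/(3487 - 4239) = (-3 + (-5 - 224))/(-752) = (-3 - 229)*(-1/752) = -232*(-1/752) = 29/94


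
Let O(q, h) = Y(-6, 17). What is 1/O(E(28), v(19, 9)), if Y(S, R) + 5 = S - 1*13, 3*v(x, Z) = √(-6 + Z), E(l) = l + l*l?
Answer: -1/24 ≈ -0.041667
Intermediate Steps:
E(l) = l + l²
v(x, Z) = √(-6 + Z)/3
Y(S, R) = -18 + S (Y(S, R) = -5 + (S - 1*13) = -5 + (S - 13) = -5 + (-13 + S) = -18 + S)
O(q, h) = -24 (O(q, h) = -18 - 6 = -24)
1/O(E(28), v(19, 9)) = 1/(-24) = -1/24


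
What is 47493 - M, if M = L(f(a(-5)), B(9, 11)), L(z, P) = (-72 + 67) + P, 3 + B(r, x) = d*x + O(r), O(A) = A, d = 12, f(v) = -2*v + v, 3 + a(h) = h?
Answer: 47360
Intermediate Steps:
a(h) = -3 + h
f(v) = -v
B(r, x) = -3 + r + 12*x (B(r, x) = -3 + (12*x + r) = -3 + (r + 12*x) = -3 + r + 12*x)
L(z, P) = -5 + P
M = 133 (M = -5 + (-3 + 9 + 12*11) = -5 + (-3 + 9 + 132) = -5 + 138 = 133)
47493 - M = 47493 - 1*133 = 47493 - 133 = 47360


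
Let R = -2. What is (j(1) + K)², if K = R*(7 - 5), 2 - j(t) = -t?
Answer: 1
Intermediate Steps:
j(t) = 2 + t (j(t) = 2 - (-1)*t = 2 + t)
K = -4 (K = -2*(7 - 5) = -2*2 = -4)
(j(1) + K)² = ((2 + 1) - 4)² = (3 - 4)² = (-1)² = 1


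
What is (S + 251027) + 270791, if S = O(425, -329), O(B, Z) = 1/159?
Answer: 82969063/159 ≈ 5.2182e+5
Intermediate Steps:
O(B, Z) = 1/159
S = 1/159 ≈ 0.0062893
(S + 251027) + 270791 = (1/159 + 251027) + 270791 = 39913294/159 + 270791 = 82969063/159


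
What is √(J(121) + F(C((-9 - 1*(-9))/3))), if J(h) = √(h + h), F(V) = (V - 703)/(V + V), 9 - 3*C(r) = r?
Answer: √(-1050 + 99*√2)/3 ≈ 10.055*I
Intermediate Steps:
C(r) = 3 - r/3
F(V) = (-703 + V)/(2*V) (F(V) = (-703 + V)/((2*V)) = (-703 + V)*(1/(2*V)) = (-703 + V)/(2*V))
J(h) = √2*√h (J(h) = √(2*h) = √2*√h)
√(J(121) + F(C((-9 - 1*(-9))/3))) = √(√2*√121 + (-703 + (3 - (-9 - 1*(-9))/(3*3)))/(2*(3 - (-9 - 1*(-9))/(3*3)))) = √(√2*11 + (-703 + (3 - (-9 + 9)/(3*3)))/(2*(3 - (-9 + 9)/(3*3)))) = √(11*√2 + (-703 + (3 - 0/3))/(2*(3 - 0/3))) = √(11*√2 + (-703 + (3 - ⅓*0))/(2*(3 - ⅓*0))) = √(11*√2 + (-703 + (3 + 0))/(2*(3 + 0))) = √(11*√2 + (½)*(-703 + 3)/3) = √(11*√2 + (½)*(⅓)*(-700)) = √(11*√2 - 350/3) = √(-350/3 + 11*√2)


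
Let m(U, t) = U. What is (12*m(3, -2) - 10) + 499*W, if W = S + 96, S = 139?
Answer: 117291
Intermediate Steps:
W = 235 (W = 139 + 96 = 235)
(12*m(3, -2) - 10) + 499*W = (12*3 - 10) + 499*235 = (36 - 10) + 117265 = 26 + 117265 = 117291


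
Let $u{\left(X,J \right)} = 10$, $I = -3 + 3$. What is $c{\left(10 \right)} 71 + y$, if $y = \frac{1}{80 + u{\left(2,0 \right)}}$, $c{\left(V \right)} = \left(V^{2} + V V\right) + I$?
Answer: $\frac{1278001}{90} \approx 14200.0$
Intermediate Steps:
$I = 0$
$c{\left(V \right)} = 2 V^{2}$ ($c{\left(V \right)} = \left(V^{2} + V V\right) + 0 = \left(V^{2} + V^{2}\right) + 0 = 2 V^{2} + 0 = 2 V^{2}$)
$y = \frac{1}{90}$ ($y = \frac{1}{80 + 10} = \frac{1}{90} \approx 0.011111$)
$c{\left(10 \right)} 71 + y = 2 \cdot 10^{2} \cdot 71 + \frac{1}{90} = 2 \cdot 100 \cdot 71 + \frac{1}{90} = 200 \cdot 71 + \frac{1}{90} = 14200 + \frac{1}{90} = \frac{1278001}{90}$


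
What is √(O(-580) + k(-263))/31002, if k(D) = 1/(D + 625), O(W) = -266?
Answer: I*√3873038/3740908 ≈ 0.00052608*I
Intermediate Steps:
k(D) = 1/(625 + D)
√(O(-580) + k(-263))/31002 = √(-266 + 1/(625 - 263))/31002 = √(-266 + 1/362)*(1/31002) = √(-96291/362)*(1/31002) = (3*I*√3873038/362)*(1/31002) = I*√3873038/3740908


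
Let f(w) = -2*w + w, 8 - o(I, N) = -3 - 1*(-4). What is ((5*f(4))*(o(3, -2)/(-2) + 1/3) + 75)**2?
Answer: 172225/9 ≈ 19136.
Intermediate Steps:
o(I, N) = 7 (o(I, N) = 8 - (-3 - 1*(-4)) = 8 - (-3 + 4) = 8 - 1*1 = 8 - 1 = 7)
f(w) = -w
((5*f(4))*(o(3, -2)/(-2) + 1/3) + 75)**2 = ((5*(-1*4))*(7/(-2) + 1/3) + 75)**2 = ((5*(-4))*(7*(-1/2) + 1*(1/3)) + 75)**2 = (-20*(-7/2 + 1/3) + 75)**2 = (-20*(-19/6) + 75)**2 = (190/3 + 75)**2 = (415/3)**2 = 172225/9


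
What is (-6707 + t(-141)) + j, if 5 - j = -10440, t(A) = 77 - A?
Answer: 3956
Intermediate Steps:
j = 10445 (j = 5 - 1*(-10440) = 5 + 10440 = 10445)
(-6707 + t(-141)) + j = (-6707 + (77 - 1*(-141))) + 10445 = (-6707 + (77 + 141)) + 10445 = (-6707 + 218) + 10445 = -6489 + 10445 = 3956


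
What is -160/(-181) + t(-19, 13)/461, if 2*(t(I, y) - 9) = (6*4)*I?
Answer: 34121/83441 ≈ 0.40892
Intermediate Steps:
t(I, y) = 9 + 12*I (t(I, y) = 9 + ((6*4)*I)/2 = 9 + (24*I)/2 = 9 + 12*I)
-160/(-181) + t(-19, 13)/461 = -160/(-181) + (9 + 12*(-19))/461 = -160*(-1/181) + (9 - 228)*(1/461) = 160/181 - 219*1/461 = 160/181 - 219/461 = 34121/83441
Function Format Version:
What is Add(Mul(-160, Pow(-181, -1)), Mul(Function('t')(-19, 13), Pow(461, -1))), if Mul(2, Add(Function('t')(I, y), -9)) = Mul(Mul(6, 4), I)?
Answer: Rational(34121, 83441) ≈ 0.40892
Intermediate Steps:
Function('t')(I, y) = Add(9, Mul(12, I)) (Function('t')(I, y) = Add(9, Mul(Rational(1, 2), Mul(Mul(6, 4), I))) = Add(9, Mul(Rational(1, 2), Mul(24, I))) = Add(9, Mul(12, I)))
Add(Mul(-160, Pow(-181, -1)), Mul(Function('t')(-19, 13), Pow(461, -1))) = Add(Mul(-160, Pow(-181, -1)), Mul(Add(9, Mul(12, -19)), Pow(461, -1))) = Add(Mul(-160, Rational(-1, 181)), Mul(Add(9, -228), Rational(1, 461))) = Add(Rational(160, 181), Mul(-219, Rational(1, 461))) = Add(Rational(160, 181), Rational(-219, 461)) = Rational(34121, 83441)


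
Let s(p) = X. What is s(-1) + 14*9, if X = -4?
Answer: 122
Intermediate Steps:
s(p) = -4
s(-1) + 14*9 = -4 + 14*9 = -4 + 126 = 122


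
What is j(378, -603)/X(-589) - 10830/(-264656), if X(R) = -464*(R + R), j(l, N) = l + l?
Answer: 11952483/282536821 ≈ 0.042304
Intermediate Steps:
j(l, N) = 2*l
X(R) = -928*R
j(378, -603)/X(-589) - 10830/(-264656) = (2*378)/((-928*(-589))) - 10830/(-264656) = 756/546592 - 10830*(-1/264656) = 756*(1/546592) + 5415/132328 = 189/136648 + 5415/132328 = 11952483/282536821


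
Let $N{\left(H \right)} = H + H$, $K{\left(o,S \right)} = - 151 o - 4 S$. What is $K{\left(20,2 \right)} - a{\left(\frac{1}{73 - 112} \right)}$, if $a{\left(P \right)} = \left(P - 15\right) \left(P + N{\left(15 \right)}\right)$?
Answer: $- \frac{3920554}{1521} \approx -2577.6$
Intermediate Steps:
$N{\left(H \right)} = 2 H$
$a{\left(P \right)} = \left(-15 + P\right) \left(30 + P\right)$ ($a{\left(P \right)} = \left(P - 15\right) \left(P + 2 \cdot 15\right) = \left(-15 + P\right) \left(P + 30\right) = \left(-15 + P\right) \left(30 + P\right)$)
$K{\left(20,2 \right)} - a{\left(\frac{1}{73 - 112} \right)} = \left(\left(-151\right) 20 - 8\right) - \left(-450 + \left(\frac{1}{73 - 112}\right)^{2} + \frac{15}{73 - 112}\right) = \left(-3020 - 8\right) - \left(-450 + \left(\frac{1}{-39}\right)^{2} + \frac{15}{-39}\right) = -3028 - \left(-450 + \left(- \frac{1}{39}\right)^{2} + 15 \left(- \frac{1}{39}\right)\right) = -3028 - \left(-450 + \frac{1}{1521} - \frac{5}{13}\right) = -3028 - - \frac{685034}{1521} = -3028 + \frac{685034}{1521} = - \frac{3920554}{1521}$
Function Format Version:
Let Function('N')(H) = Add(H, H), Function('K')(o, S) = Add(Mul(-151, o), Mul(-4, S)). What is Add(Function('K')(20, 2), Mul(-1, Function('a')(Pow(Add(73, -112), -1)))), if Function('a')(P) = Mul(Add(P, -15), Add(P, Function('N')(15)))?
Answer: Rational(-3920554, 1521) ≈ -2577.6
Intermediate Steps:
Function('N')(H) = Mul(2, H)
Function('a')(P) = Mul(Add(-15, P), Add(30, P)) (Function('a')(P) = Mul(Add(P, -15), Add(P, Mul(2, 15))) = Mul(Add(-15, P), Add(P, 30)) = Mul(Add(-15, P), Add(30, P)))
Add(Function('K')(20, 2), Mul(-1, Function('a')(Pow(Add(73, -112), -1)))) = Add(Add(Mul(-151, 20), Mul(-4, 2)), Mul(-1, Add(-450, Pow(Pow(Add(73, -112), -1), 2), Mul(15, Pow(Add(73, -112), -1))))) = Add(Add(-3020, -8), Mul(-1, Add(-450, Pow(Pow(-39, -1), 2), Mul(15, Pow(-39, -1))))) = Add(-3028, Mul(-1, Add(-450, Pow(Rational(-1, 39), 2), Mul(15, Rational(-1, 39))))) = Add(-3028, Mul(-1, Add(-450, Rational(1, 1521), Rational(-5, 13)))) = Add(-3028, Mul(-1, Rational(-685034, 1521))) = Add(-3028, Rational(685034, 1521)) = Rational(-3920554, 1521)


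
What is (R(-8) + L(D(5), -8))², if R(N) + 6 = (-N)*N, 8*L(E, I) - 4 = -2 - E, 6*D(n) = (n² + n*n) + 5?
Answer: 11580409/2304 ≈ 5026.2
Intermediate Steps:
D(n) = ⅚ + n²/3 (D(n) = ((n² + n*n) + 5)/6 = ((n² + n²) + 5)/6 = (2*n² + 5)/6 = (5 + 2*n²)/6 = ⅚ + n²/3)
L(E, I) = ¼ - E/8 (L(E, I) = ½ + (-2 - E)/8 = ½ + (-¼ - E/8) = ¼ - E/8)
R(N) = -6 - N² (R(N) = -6 + (-N)*N = -6 - N²)
(R(-8) + L(D(5), -8))² = ((-6 - 1*(-8)²) + (¼ - (⅚ + (⅓)*5²)/8))² = ((-6 - 1*64) + (¼ - (⅚ + (⅓)*25)/8))² = ((-6 - 64) + (¼ - (⅚ + 25/3)/8))² = (-70 + (¼ - ⅛*55/6))² = (-70 + (¼ - 55/48))² = (-70 - 43/48)² = (-3403/48)² = 11580409/2304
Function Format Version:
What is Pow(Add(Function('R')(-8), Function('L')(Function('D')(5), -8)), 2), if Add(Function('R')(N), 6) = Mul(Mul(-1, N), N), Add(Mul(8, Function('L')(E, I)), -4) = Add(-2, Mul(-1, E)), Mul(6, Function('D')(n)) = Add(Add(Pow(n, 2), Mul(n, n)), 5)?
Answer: Rational(11580409, 2304) ≈ 5026.2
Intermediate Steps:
Function('D')(n) = Add(Rational(5, 6), Mul(Rational(1, 3), Pow(n, 2))) (Function('D')(n) = Mul(Rational(1, 6), Add(Add(Pow(n, 2), Mul(n, n)), 5)) = Mul(Rational(1, 6), Add(Add(Pow(n, 2), Pow(n, 2)), 5)) = Mul(Rational(1, 6), Add(Mul(2, Pow(n, 2)), 5)) = Mul(Rational(1, 6), Add(5, Mul(2, Pow(n, 2)))) = Add(Rational(5, 6), Mul(Rational(1, 3), Pow(n, 2))))
Function('L')(E, I) = Add(Rational(1, 4), Mul(Rational(-1, 8), E)) (Function('L')(E, I) = Add(Rational(1, 2), Mul(Rational(1, 8), Add(-2, Mul(-1, E)))) = Add(Rational(1, 2), Add(Rational(-1, 4), Mul(Rational(-1, 8), E))) = Add(Rational(1, 4), Mul(Rational(-1, 8), E)))
Function('R')(N) = Add(-6, Mul(-1, Pow(N, 2))) (Function('R')(N) = Add(-6, Mul(Mul(-1, N), N)) = Add(-6, Mul(-1, Pow(N, 2))))
Pow(Add(Function('R')(-8), Function('L')(Function('D')(5), -8)), 2) = Pow(Add(Add(-6, Mul(-1, Pow(-8, 2))), Add(Rational(1, 4), Mul(Rational(-1, 8), Add(Rational(5, 6), Mul(Rational(1, 3), Pow(5, 2)))))), 2) = Pow(Add(Add(-6, Mul(-1, 64)), Add(Rational(1, 4), Mul(Rational(-1, 8), Add(Rational(5, 6), Mul(Rational(1, 3), 25))))), 2) = Pow(Add(Add(-6, -64), Add(Rational(1, 4), Mul(Rational(-1, 8), Add(Rational(5, 6), Rational(25, 3))))), 2) = Pow(Add(-70, Add(Rational(1, 4), Mul(Rational(-1, 8), Rational(55, 6)))), 2) = Pow(Add(-70, Add(Rational(1, 4), Rational(-55, 48))), 2) = Pow(Add(-70, Rational(-43, 48)), 2) = Pow(Rational(-3403, 48), 2) = Rational(11580409, 2304)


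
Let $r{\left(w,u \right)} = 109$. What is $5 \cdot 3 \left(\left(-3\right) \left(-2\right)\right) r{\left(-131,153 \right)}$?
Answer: $9810$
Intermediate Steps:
$5 \cdot 3 \left(\left(-3\right) \left(-2\right)\right) r{\left(-131,153 \right)} = 5 \cdot 3 \left(\left(-3\right) \left(-2\right)\right) 109 = 15 \cdot 6 \cdot 109 = 90 \cdot 109 = 9810$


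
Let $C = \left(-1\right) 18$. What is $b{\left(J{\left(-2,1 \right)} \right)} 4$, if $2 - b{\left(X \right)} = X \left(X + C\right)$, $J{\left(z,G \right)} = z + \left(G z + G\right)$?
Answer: $-244$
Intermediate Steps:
$C = -18$
$J{\left(z,G \right)} = G + z + G z$ ($J{\left(z,G \right)} = z + \left(G + G z\right) = G + z + G z$)
$b{\left(X \right)} = 2 - X \left(-18 + X\right)$ ($b{\left(X \right)} = 2 - X \left(X - 18\right) = 2 - X \left(-18 + X\right)$)
$b{\left(J{\left(-2,1 \right)} \right)} 4 = \left(2 - \left(1 - 2 + 1 \left(-2\right)\right)^{2} + 18 \left(1 - 2 + 1 \left(-2\right)\right)\right) 4 = \left(2 - \left(1 - 2 - 2\right)^{2} + 18 \left(1 - 2 - 2\right)\right) 4 = \left(2 - \left(-3\right)^{2} + 18 \left(-3\right)\right) 4 = \left(2 - 9 - 54\right) 4 = \left(-61\right) 4 = -244$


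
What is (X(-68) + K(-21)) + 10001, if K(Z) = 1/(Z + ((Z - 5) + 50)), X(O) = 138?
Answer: 30418/3 ≈ 10139.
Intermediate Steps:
K(Z) = 1/(45 + 2*Z) (K(Z) = 1/(Z + ((-5 + Z) + 50)) = 1/(Z + (45 + Z)) = 1/(45 + 2*Z))
(X(-68) + K(-21)) + 10001 = (138 + 1/(45 + 2*(-21))) + 10001 = (138 + 1/(45 - 42)) + 10001 = (138 + 1/3) + 10001 = (138 + ⅓) + 10001 = 415/3 + 10001 = 30418/3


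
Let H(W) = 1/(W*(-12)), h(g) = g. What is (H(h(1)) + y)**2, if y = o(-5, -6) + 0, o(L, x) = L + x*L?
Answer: 89401/144 ≈ 620.84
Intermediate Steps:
H(W) = -1/(12*W) (H(W) = -1/12/W = -1/(12*W))
o(L, x) = L + L*x
y = 25 (y = -5*(1 - 6) + 0 = -5*(-5) + 0 = 25 + 0 = 25)
(H(h(1)) + y)**2 = (-1/12/1 + 25)**2 = (-1/12*1 + 25)**2 = (-1/12 + 25)**2 = (299/12)**2 = 89401/144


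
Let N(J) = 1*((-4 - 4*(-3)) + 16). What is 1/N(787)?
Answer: 1/24 ≈ 0.041667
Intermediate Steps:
N(J) = 24 (N(J) = 1*((-4 + 12) + 16) = 1*(8 + 16) = 1*24 = 24)
1/N(787) = 1/24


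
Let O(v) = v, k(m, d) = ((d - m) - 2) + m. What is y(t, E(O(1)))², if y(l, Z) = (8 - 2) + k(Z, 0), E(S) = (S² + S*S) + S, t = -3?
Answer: 16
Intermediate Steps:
k(m, d) = -2 + d (k(m, d) = (-2 + d - m) + m = -2 + d)
E(S) = S + 2*S² (E(S) = (S² + S²) + S = 2*S² + S = S + 2*S²)
y(l, Z) = 4 (y(l, Z) = (8 - 2) + (-2 + 0) = 6 - 2 = 4)
y(t, E(O(1)))² = 4² = 16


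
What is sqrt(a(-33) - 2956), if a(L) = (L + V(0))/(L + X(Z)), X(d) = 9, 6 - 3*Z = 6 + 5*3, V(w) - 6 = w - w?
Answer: I*sqrt(47278)/4 ≈ 54.359*I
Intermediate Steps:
V(w) = 6 (V(w) = 6 + (w - w) = 6 + 0 = 6)
Z = -5 (Z = 2 - (6 + 5*3)/3 = 2 - (6 + 15)/3 = 2 - 1/3*21 = 2 - 7 = -5)
a(L) = (6 + L)/(9 + L) (a(L) = (L + 6)/(L + 9) = (6 + L)/(9 + L))
sqrt(a(-33) - 2956) = sqrt((6 - 33)/(9 - 33) - 2956) = sqrt(-27/(-24) - 2956) = sqrt(-1/24*(-27) - 2956) = sqrt(9/8 - 2956) = sqrt(-23639/8) = I*sqrt(47278)/4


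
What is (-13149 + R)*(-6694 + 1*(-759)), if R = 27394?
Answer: -106167985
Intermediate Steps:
(-13149 + R)*(-6694 + 1*(-759)) = (-13149 + 27394)*(-6694 + 1*(-759)) = 14245*(-6694 - 759) = 14245*(-7453) = -106167985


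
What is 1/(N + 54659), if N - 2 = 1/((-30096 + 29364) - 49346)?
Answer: 50078/2737313557 ≈ 1.8295e-5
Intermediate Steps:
N = 100155/50078 (N = 2 + 1/((-30096 + 29364) - 49346) = 2 + 1/(-732 - 49346) = 2 + 1/(-50078) = 2 - 1/50078 = 100155/50078 ≈ 2.0000)
1/(N + 54659) = 1/(100155/50078 + 54659) = 1/(2737313557/50078) = 50078/2737313557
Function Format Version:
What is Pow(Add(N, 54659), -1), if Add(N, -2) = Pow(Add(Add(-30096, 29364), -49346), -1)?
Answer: Rational(50078, 2737313557) ≈ 1.8295e-5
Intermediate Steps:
N = Rational(100155, 50078) (N = Add(2, Pow(Add(Add(-30096, 29364), -49346), -1)) = Add(2, Pow(Add(-732, -49346), -1)) = Add(2, Pow(-50078, -1)) = Add(2, Rational(-1, 50078)) = Rational(100155, 50078) ≈ 2.0000)
Pow(Add(N, 54659), -1) = Pow(Add(Rational(100155, 50078), 54659), -1) = Pow(Rational(2737313557, 50078), -1) = Rational(50078, 2737313557)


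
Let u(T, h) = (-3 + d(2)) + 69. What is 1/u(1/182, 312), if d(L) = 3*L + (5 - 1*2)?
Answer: 1/75 ≈ 0.013333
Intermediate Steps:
d(L) = 3 + 3*L (d(L) = 3*L + (5 - 2) = 3*L + 3 = 3 + 3*L)
u(T, h) = 75 (u(T, h) = (-3 + (3 + 3*2)) + 69 = (-3 + (3 + 6)) + 69 = (-3 + 9) + 69 = 6 + 69 = 75)
1/u(1/182, 312) = 1/75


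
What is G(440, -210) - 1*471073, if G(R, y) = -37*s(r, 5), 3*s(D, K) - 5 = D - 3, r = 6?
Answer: -1413515/3 ≈ -4.7117e+5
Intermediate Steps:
s(D, K) = ⅔ + D/3 (s(D, K) = 5/3 + (D - 3)/3 = 5/3 + (-3 + D)/3 = 5/3 + (-1 + D/3) = ⅔ + D/3)
G(R, y) = -296/3 (G(R, y) = -37*(⅔ + (⅓)*6) = -37*(⅔ + 2) = -37*8/3 = -296/3)
G(440, -210) - 1*471073 = -296/3 - 1*471073 = -296/3 - 471073 = -1413515/3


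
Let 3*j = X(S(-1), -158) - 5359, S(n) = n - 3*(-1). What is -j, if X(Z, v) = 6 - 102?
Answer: 5455/3 ≈ 1818.3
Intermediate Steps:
S(n) = 3 + n (S(n) = n + 3 = 3 + n)
X(Z, v) = -96
j = -5455/3 (j = (-96 - 5359)/3 = (⅓)*(-5455) = -5455/3 ≈ -1818.3)
-j = -1*(-5455/3) = 5455/3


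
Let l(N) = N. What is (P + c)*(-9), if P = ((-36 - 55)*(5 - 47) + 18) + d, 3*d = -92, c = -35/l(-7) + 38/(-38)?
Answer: -34320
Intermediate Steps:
c = 4 (c = -35/(-7) + 38/(-38) = -35*(-⅐) + 38*(-1/38) = 5 - 1 = 4)
d = -92/3 (d = (⅓)*(-92) = -92/3 ≈ -30.667)
P = 11428/3 (P = ((-36 - 55)*(5 - 47) + 18) - 92/3 = (-91*(-42) + 18) - 92/3 = (3822 + 18) - 92/3 = 3840 - 92/3 = 11428/3 ≈ 3809.3)
(P + c)*(-9) = (11428/3 + 4)*(-9) = (11440/3)*(-9) = -34320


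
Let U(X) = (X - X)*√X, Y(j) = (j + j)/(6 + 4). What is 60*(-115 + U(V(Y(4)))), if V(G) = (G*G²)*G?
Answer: -6900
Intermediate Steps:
Y(j) = j/5 (Y(j) = (2*j)/10 = (2*j)*(⅒) = j/5)
V(G) = G⁴ (V(G) = G³*G = G⁴)
U(X) = 0 (U(X) = 0*√X = 0)
60*(-115 + U(V(Y(4)))) = 60*(-115 + 0) = 60*(-115) = -6900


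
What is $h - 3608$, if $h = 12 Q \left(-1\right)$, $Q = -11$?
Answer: $-3476$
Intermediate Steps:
$h = 132$ ($h = 12 \left(-11\right) \left(-1\right) = \left(-132\right) \left(-1\right) = 132$)
$h - 3608 = 132 - 3608 = -3476$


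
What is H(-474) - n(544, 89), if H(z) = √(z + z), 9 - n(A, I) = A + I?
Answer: 624 + 2*I*√237 ≈ 624.0 + 30.79*I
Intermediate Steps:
n(A, I) = 9 - A - I (n(A, I) = 9 - (A + I) = 9 + (-A - I) = 9 - A - I)
H(z) = √2*√z (H(z) = √(2*z) = √2*√z)
H(-474) - n(544, 89) = √2*√(-474) - (9 - 1*544 - 1*89) = √2*(I*√474) - (9 - 544 - 89) = 2*I*√237 - 1*(-624) = 2*I*√237 + 624 = 624 + 2*I*√237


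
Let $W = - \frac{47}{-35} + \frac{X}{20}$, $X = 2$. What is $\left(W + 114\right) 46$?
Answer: $\frac{185863}{35} \approx 5310.4$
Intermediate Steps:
$W = \frac{101}{70}$ ($W = - \frac{47}{-35} + \frac{2}{20} = \left(-47\right) \left(- \frac{1}{35}\right) + 2 \cdot \frac{1}{20} = \frac{47}{35} + \frac{1}{10} = \frac{101}{70} \approx 1.4429$)
$\left(W + 114\right) 46 = \left(\frac{101}{70} + 114\right) 46 = \frac{8081}{70} \cdot 46 = \frac{185863}{35}$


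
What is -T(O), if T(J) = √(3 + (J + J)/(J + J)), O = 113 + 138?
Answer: -2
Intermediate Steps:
O = 251
T(J) = 2 (T(J) = √(3 + (2*J)/((2*J))) = √(3 + (2*J)*(1/(2*J))) = √(3 + 1) = √4 = 2)
-T(O) = -1*2 = -2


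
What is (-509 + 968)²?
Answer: 210681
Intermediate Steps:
(-509 + 968)² = 459² = 210681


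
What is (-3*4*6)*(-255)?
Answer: 18360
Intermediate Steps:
(-3*4*6)*(-255) = -12*6*(-255) = -72*(-255) = 18360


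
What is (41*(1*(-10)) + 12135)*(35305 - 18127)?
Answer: 201412050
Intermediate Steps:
(41*(1*(-10)) + 12135)*(35305 - 18127) = (41*(-10) + 12135)*17178 = (-410 + 12135)*17178 = 11725*17178 = 201412050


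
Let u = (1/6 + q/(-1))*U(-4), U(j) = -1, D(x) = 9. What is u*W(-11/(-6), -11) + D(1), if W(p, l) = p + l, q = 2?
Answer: -281/36 ≈ -7.8056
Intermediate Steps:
u = 11/6 (u = (1/6 + 2/(-1))*(-1) = (1*(1/6) + 2*(-1))*(-1) = (1/6 - 2)*(-1) = -11/6*(-1) = 11/6 ≈ 1.8333)
W(p, l) = l + p
u*W(-11/(-6), -11) + D(1) = 11*(-11 - 11/(-6))/6 + 9 = 11*(-11 - 11*(-1/6))/6 + 9 = 11*(-11 + 11/6)/6 + 9 = (11/6)*(-55/6) + 9 = -605/36 + 9 = -281/36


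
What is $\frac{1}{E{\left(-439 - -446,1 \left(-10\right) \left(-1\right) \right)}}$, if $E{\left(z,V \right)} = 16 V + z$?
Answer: $\frac{1}{167} \approx 0.005988$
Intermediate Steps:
$E{\left(z,V \right)} = z + 16 V$
$\frac{1}{E{\left(-439 - -446,1 \left(-10\right) \left(-1\right) \right)}} = \frac{1}{\left(-439 - -446\right) + 16 \cdot 1 \left(-10\right) \left(-1\right)} = \frac{1}{\left(-439 + 446\right) + 16 \left(\left(-10\right) \left(-1\right)\right)} = \frac{1}{7 + 16 \cdot 10} = \frac{1}{7 + 160} = \frac{1}{167}$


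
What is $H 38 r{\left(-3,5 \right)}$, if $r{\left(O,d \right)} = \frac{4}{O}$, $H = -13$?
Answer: $\frac{1976}{3} \approx 658.67$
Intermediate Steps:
$H 38 r{\left(-3,5 \right)} = \left(-13\right) 38 \frac{4}{-3} = - 494 \cdot 4 \left(- \frac{1}{3}\right) = \left(-494\right) \left(- \frac{4}{3}\right) = \frac{1976}{3}$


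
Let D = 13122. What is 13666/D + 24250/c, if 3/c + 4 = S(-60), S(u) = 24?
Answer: 1060701833/6561 ≈ 1.6167e+5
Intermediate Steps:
c = 3/20 (c = 3/(-4 + 24) = 3/20 ≈ 0.15000)
13666/D + 24250/c = 13666/13122 + 24250/(3/20) = 13666*(1/13122) + 24250*(20/3) = 6833/6561 + 485000/3 = 1060701833/6561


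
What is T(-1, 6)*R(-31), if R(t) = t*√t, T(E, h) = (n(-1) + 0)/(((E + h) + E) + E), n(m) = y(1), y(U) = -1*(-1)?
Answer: -31*I*√31/3 ≈ -57.534*I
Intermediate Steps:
y(U) = 1
n(m) = 1
T(E, h) = 1/(h + 3*E) (T(E, h) = (1 + 0)/(((E + h) + E) + E) = 1/((h + 2*E) + E) = 1/(h + 3*E))
R(t) = t^(3/2)
T(-1, 6)*R(-31) = (-31)^(3/2)/(6 + 3*(-1)) = (-31*I*√31)/(6 - 3) = (-31*I*√31)/3 = -31*I*√31/3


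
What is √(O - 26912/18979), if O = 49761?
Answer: √17923522903753/18979 ≈ 223.07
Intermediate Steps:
√(O - 26912/18979) = √(49761 - 26912/18979) = √(944387107/18979) = √17923522903753/18979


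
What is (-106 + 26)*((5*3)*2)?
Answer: -2400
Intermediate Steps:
(-106 + 26)*((5*3)*2) = -1200*2 = -80*30 = -2400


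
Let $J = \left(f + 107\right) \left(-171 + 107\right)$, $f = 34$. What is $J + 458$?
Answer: $-8566$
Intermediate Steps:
$J = -9024$ ($J = \left(34 + 107\right) \left(-171 + 107\right) = 141 \left(-64\right) = -9024$)
$J + 458 = -9024 + 458 = -8566$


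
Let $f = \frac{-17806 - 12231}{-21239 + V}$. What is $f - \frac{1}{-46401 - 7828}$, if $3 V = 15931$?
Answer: $\frac{4886677205}{2591386994} \approx 1.8857$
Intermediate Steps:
$V = \frac{15931}{3}$ ($V = \frac{1}{3} \cdot 15931 = \frac{15931}{3} \approx 5310.3$)
$f = \frac{90111}{47786}$ ($f = \frac{-17806 - 12231}{-21239 + \frac{15931}{3}} = - \frac{30037}{- \frac{47786}{3}} = \left(-30037\right) \left(- \frac{3}{47786}\right) = \frac{90111}{47786} \approx 1.8857$)
$f - \frac{1}{-46401 - 7828} = \frac{90111}{47786} - \frac{1}{-46401 - 7828} = \frac{90111}{47786} - \frac{1}{-54229} = \frac{90111}{47786} - - \frac{1}{54229} = \frac{90111}{47786} + \frac{1}{54229} = \frac{4886677205}{2591386994}$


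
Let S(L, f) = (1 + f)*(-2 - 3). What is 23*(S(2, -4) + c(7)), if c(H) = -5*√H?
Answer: 345 - 115*√7 ≈ 40.739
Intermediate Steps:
S(L, f) = -5 - 5*f (S(L, f) = (1 + f)*(-5) = -5 - 5*f)
23*(S(2, -4) + c(7)) = 23*((-5 - 5*(-4)) - 5*√7) = 23*((-5 + 20) - 5*√7) = 23*(15 - 5*√7) = 345 - 115*√7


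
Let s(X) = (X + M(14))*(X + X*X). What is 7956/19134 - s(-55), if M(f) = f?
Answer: 129441952/1063 ≈ 1.2177e+5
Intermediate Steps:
s(X) = (14 + X)*(X + X**2) (s(X) = (X + 14)*(X + X*X) = (14 + X)*(X + X**2))
7956/19134 - s(-55) = 7956/19134 - (-55)*(14 + (-55)**2 + 15*(-55)) = 7956*(1/19134) - (-55)*(14 + 3025 - 825) = 442/1063 - (-55)*2214 = 442/1063 - 1*(-121770) = 442/1063 + 121770 = 129441952/1063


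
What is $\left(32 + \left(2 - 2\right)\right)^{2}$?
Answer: $1024$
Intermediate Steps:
$\left(32 + \left(2 - 2\right)\right)^{2} = \left(32 + 0\right)^{2} = 32^{2} = 1024$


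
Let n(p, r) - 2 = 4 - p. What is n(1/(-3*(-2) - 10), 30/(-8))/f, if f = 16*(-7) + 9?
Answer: -25/412 ≈ -0.060680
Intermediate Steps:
n(p, r) = 6 - p (n(p, r) = 2 + (4 - p) = 6 - p)
f = -103 (f = -112 + 9 = -103)
n(1/(-3*(-2) - 10), 30/(-8))/f = (6 - 1/(-3*(-2) - 10))/(-103) = (6 - 1/(6 - 10))*(-1/103) = (6 - 1/(-4))*(-1/103) = (6 - 1*(-1/4))*(-1/103) = (6 + 1/4)*(-1/103) = (25/4)*(-1/103) = -25/412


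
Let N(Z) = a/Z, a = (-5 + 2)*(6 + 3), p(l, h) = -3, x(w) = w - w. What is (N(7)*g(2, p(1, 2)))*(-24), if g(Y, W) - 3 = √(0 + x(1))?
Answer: 1944/7 ≈ 277.71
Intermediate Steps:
x(w) = 0
g(Y, W) = 3 (g(Y, W) = 3 + √(0 + 0) = 3 + √0 = 3 + 0 = 3)
a = -27 (a = -3*9 = -27)
N(Z) = -27/Z
(N(7)*g(2, p(1, 2)))*(-24) = (-27/7*3)*(-24) = (-27*⅐*3)*(-24) = -27/7*3*(-24) = -81/7*(-24) = 1944/7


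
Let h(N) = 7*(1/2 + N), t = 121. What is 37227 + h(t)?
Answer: 76155/2 ≈ 38078.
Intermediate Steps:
h(N) = 7/2 + 7*N (h(N) = 7*(1/2 + N) = 7/2 + 7*N)
37227 + h(t) = 37227 + (7/2 + 7*121) = 37227 + (7/2 + 847) = 37227 + 1701/2 = 76155/2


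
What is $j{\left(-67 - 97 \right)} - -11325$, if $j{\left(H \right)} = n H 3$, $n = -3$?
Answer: $12801$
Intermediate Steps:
$j{\left(H \right)} = - 9 H$ ($j{\left(H \right)} = - 3 H 3 = - 9 H$)
$j{\left(-67 - 97 \right)} - -11325 = - 9 \left(-67 - 97\right) - -11325 = - 9 \left(-67 - 97\right) + 11325 = \left(-9\right) \left(-164\right) + 11325 = 1476 + 11325 = 12801$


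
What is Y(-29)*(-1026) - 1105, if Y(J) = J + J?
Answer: 58403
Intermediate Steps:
Y(J) = 2*J
Y(-29)*(-1026) - 1105 = (2*(-29))*(-1026) - 1105 = -58*(-1026) - 1105 = 59508 - 1105 = 58403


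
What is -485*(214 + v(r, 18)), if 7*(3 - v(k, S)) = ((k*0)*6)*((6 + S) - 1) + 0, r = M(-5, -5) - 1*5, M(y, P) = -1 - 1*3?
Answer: -105245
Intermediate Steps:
M(y, P) = -4 (M(y, P) = -1 - 3 = -4)
r = -9 (r = -4 - 1*5 = -4 - 5 = -9)
v(k, S) = 3 (v(k, S) = 3 - (((k*0)*6)*((6 + S) - 1) + 0)/7 = 3 - ((0*6)*(5 + S) + 0)/7 = 3 - (0*(5 + S) + 0)/7 = 3 - (0 + 0)/7 = 3 - ⅐*0 = 3 + 0 = 3)
-485*(214 + v(r, 18)) = -485*(214 + 3) = -485*217 = -105245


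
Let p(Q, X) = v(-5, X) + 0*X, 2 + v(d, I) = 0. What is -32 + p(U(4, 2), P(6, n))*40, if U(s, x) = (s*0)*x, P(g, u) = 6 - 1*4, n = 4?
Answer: -112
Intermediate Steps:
P(g, u) = 2 (P(g, u) = 6 - 4 = 2)
U(s, x) = 0 (U(s, x) = 0*x = 0)
v(d, I) = -2 (v(d, I) = -2 + 0 = -2)
p(Q, X) = -2 (p(Q, X) = -2 + 0*X = -2 + 0 = -2)
-32 + p(U(4, 2), P(6, n))*40 = -32 - 2*40 = -32 - 80 = -112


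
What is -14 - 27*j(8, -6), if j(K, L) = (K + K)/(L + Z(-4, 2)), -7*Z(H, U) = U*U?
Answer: 1190/23 ≈ 51.739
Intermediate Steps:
Z(H, U) = -U²/7 (Z(H, U) = -U*U/7 = -U²/7)
j(K, L) = 2*K/(-4/7 + L) (j(K, L) = (K + K)/(L - ⅐*2²) = (2*K)/(L - ⅐*4) = (2*K)/(L - 4/7) = (2*K)/(-4/7 + L) = 2*K/(-4/7 + L))
-14 - 27*j(8, -6) = -14 - 378*8/(-4 + 7*(-6)) = -14 - 378*8/(-4 - 42) = -14 - 378*8/(-46) = -14 - 378*8*(-1)/46 = -14 - 27*(-56/23) = -14 + 1512/23 = 1190/23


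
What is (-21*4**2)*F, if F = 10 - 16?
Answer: 2016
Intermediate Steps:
F = -6
(-21*4**2)*F = -21*4**2*(-6) = -21*16*(-6) = -336*(-6) = 2016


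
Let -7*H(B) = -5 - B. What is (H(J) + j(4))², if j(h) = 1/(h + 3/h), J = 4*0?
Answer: 15129/17689 ≈ 0.85528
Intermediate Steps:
J = 0
H(B) = 5/7 + B/7 (H(B) = -(-5 - B)/7 = 5/7 + B/7)
(H(J) + j(4))² = ((5/7 + (⅐)*0) + 4/(3 + 4²))² = ((5/7 + 0) + 4/(3 + 16))² = (5/7 + 4/19)² = (123/133)² = 15129/17689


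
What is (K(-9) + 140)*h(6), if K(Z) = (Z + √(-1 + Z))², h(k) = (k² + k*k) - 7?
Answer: 13715 - 1170*I*√10 ≈ 13715.0 - 3699.9*I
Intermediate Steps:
h(k) = -7 + 2*k² (h(k) = (k² + k²) - 7 = 2*k² - 7 = -7 + 2*k²)
(K(-9) + 140)*h(6) = ((-9 + √(-1 - 9))² + 140)*(-7 + 2*6²) = ((-9 + √(-10))² + 140)*(-7 + 2*36) = ((-9 + I*√10)² + 140)*(-7 + 72) = (140 + (-9 + I*√10)²)*65 = 9100 + 65*(-9 + I*√10)²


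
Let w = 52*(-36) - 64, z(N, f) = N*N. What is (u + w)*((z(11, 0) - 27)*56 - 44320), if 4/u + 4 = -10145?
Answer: 767390566208/10149 ≈ 7.5612e+7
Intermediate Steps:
z(N, f) = N²
u = -4/10149 (u = 4/(-4 - 10145) = 4/(-10149) = 4*(-1/10149) = -4/10149 ≈ -0.00039413)
w = -1936 (w = -1872 - 64 = -1936)
(u + w)*((z(11, 0) - 27)*56 - 44320) = (-4/10149 - 1936)*((11² - 27)*56 - 44320) = -19648468*((121 - 27)*56 - 44320)/10149 = -19648468*(94*56 - 44320)/10149 = -19648468*(5264 - 44320)/10149 = -19648468/10149*(-39056) = 767390566208/10149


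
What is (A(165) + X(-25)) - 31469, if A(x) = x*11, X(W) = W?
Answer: -29679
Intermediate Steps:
A(x) = 11*x
(A(165) + X(-25)) - 31469 = (11*165 - 25) - 31469 = (1815 - 25) - 31469 = 1790 - 31469 = -29679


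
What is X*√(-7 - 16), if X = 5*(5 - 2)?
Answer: 15*I*√23 ≈ 71.938*I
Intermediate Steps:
X = 15 (X = 5*3 = 15)
X*√(-7 - 16) = 15*√(-7 - 16) = 15*√(-23) = 15*(I*√23) = 15*I*√23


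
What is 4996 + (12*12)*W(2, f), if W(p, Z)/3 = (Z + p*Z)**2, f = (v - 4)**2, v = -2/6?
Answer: 1375924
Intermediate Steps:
v = -1/3 (v = -2*1/6 = -1/3 ≈ -0.33333)
f = 169/9 (f = (-1/3 - 4)**2 = (-13/3)**2 = 169/9 ≈ 18.778)
W(p, Z) = 3*(Z + Z*p)**2 (W(p, Z) = 3*(Z + p*Z)**2 = 3*(Z + Z*p)**2)
4996 + (12*12)*W(2, f) = 4996 + (12*12)*(3*(169/9)**2*(1 + 2)**2) = 4996 + 144*(3*(28561/81)*3**2) = 4996 + 144*(3*(28561/81)*9) = 4996 + 144*(28561/3) = 4996 + 1370928 = 1375924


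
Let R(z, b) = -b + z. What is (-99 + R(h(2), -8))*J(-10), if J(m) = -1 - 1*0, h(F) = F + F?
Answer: 87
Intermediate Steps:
h(F) = 2*F
J(m) = -1 (J(m) = -1 + 0 = -1)
R(z, b) = z - b
(-99 + R(h(2), -8))*J(-10) = (-99 + (2*2 - 1*(-8)))*(-1) = (-99 + (4 + 8))*(-1) = (-99 + 12)*(-1) = -87*(-1) = 87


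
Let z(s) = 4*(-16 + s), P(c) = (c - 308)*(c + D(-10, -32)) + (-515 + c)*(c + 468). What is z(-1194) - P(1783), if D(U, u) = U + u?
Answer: -5427083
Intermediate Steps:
P(c) = (-515 + c)*(468 + c) + (-308 + c)*(-42 + c) (P(c) = (c - 308)*(c + (-10 - 32)) + (-515 + c)*(c + 468) = (-308 + c)*(c - 42) + (-515 + c)*(468 + c) = (-308 + c)*(-42 + c) + (-515 + c)*(468 + c) = (-515 + c)*(468 + c) + (-308 + c)*(-42 + c))
z(s) = -64 + 4*s
z(-1194) - P(1783) = (-64 + 4*(-1194)) - (-228084 - 397*1783 + 2*1783**2) = (-64 - 4776) - (-228084 - 707851 + 2*3179089) = -4840 - (-228084 - 707851 + 6358178) = -4840 - 1*5422243 = -4840 - 5422243 = -5427083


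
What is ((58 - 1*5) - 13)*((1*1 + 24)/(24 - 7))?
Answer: 1000/17 ≈ 58.824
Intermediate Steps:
((58 - 1*5) - 13)*((1*1 + 24)/(24 - 7)) = ((58 - 5) - 13)*((1 + 24)/17) = (53 - 13)*(25*(1/17)) = 40*(25/17) = 1000/17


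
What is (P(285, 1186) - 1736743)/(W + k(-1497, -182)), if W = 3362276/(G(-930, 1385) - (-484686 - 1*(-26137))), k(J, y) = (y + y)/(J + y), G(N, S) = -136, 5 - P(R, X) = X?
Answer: -14539536921669/63175258 ≈ -2.3015e+5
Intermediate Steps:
P(R, X) = 5 - X
k(J, y) = 2*y/(J + y) (k(J, y) = (2*y)/(J + y) = 2*y/(J + y))
W = 3362276/458413 (W = 3362276/(-136 - (-484686 - 1*(-26137))) = 3362276/(-136 - (-484686 + 26137)) = 3362276/(-136 - 1*(-458549)) = 3362276/(-136 + 458549) = 3362276/458413 ≈ 7.3346)
(P(285, 1186) - 1736743)/(W + k(-1497, -182)) = ((5 - 1*1186) - 1736743)/(3362276/458413 + 2*(-182)/(-1497 - 182)) = ((5 - 1186) - 1736743)/(3362276/458413 + 2*(-182)/(-1679)) = (-1181 - 1736743)/(3362276/458413 + 2*(-182)*(-1/1679)) = -1737924/(3362276/458413 + 364/1679) = -1737924/252701032/33464149 = -1737924*33464149/252701032 = -14539536921669/63175258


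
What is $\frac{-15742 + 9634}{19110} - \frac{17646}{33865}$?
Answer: $- \frac{1395032}{1659385} \approx -0.84069$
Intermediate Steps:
$\frac{-15742 + 9634}{19110} - \frac{17646}{33865} = \left(-6108\right) \frac{1}{19110} - \frac{17646}{33865} = - \frac{1018}{3185} - \frac{17646}{33865} = - \frac{1395032}{1659385}$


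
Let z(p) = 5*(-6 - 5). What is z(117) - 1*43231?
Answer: -43286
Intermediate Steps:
z(p) = -55 (z(p) = 5*(-11) = -55)
z(117) - 1*43231 = -55 - 1*43231 = -55 - 43231 = -43286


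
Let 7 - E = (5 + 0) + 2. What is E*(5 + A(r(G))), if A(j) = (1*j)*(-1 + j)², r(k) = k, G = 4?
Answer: 0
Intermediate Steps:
E = 0 (E = 7 - ((5 + 0) + 2) = 7 - (5 + 2) = 7 - 1*7 = 7 - 7 = 0)
A(j) = j*(-1 + j)²
E*(5 + A(r(G))) = 0*(5 + 4*(-1 + 4)²) = 0*(5 + 4*3²) = 0*(5 + 4*9) = 0*(5 + 36) = 0*41 = 0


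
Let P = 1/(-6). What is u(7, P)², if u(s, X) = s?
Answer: 49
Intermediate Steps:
P = -⅙ ≈ -0.16667
u(7, P)² = 7² = 49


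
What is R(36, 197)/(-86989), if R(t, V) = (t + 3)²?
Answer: -1521/86989 ≈ -0.017485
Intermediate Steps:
R(t, V) = (3 + t)²
R(36, 197)/(-86989) = (3 + 36)²/(-86989) = 39²*(-1/86989) = 1521*(-1/86989) = -1521/86989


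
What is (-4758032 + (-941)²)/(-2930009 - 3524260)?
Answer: 3872551/6454269 ≈ 0.60000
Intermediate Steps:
(-4758032 + (-941)²)/(-2930009 - 3524260) = (-4758032 + 885481)/(-6454269) = -3872551*(-1/6454269) = 3872551/6454269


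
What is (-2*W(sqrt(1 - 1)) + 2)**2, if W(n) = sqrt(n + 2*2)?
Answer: 4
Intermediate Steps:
W(n) = sqrt(4 + n) (W(n) = sqrt(n + 4) = sqrt(4 + n))
(-2*W(sqrt(1 - 1)) + 2)**2 = (-2*sqrt(4 + sqrt(1 - 1)) + 2)**2 = (-2*sqrt(4 + sqrt(0)) + 2)**2 = (-2*sqrt(4 + 0) + 2)**2 = (-2*sqrt(4) + 2)**2 = (-2*2 + 2)**2 = (-4 + 2)**2 = (-2)**2 = 4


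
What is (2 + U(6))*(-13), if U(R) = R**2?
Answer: -494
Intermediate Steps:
(2 + U(6))*(-13) = (2 + 6**2)*(-13) = (2 + 36)*(-13) = 38*(-13) = -494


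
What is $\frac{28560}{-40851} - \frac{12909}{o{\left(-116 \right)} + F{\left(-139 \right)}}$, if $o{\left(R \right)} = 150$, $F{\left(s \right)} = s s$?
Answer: $- \frac{21243869}{15596271} \approx -1.3621$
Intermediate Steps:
$F{\left(s \right)} = s^{2}$
$\frac{28560}{-40851} - \frac{12909}{o{\left(-116 \right)} + F{\left(-139 \right)}} = \frac{28560}{-40851} - \frac{12909}{150 + \left(-139\right)^{2}} = 28560 \left(- \frac{1}{40851}\right) - \frac{12909}{150 + 19321} = - \frac{560}{801} - \frac{12909}{19471} = - \frac{21243869}{15596271}$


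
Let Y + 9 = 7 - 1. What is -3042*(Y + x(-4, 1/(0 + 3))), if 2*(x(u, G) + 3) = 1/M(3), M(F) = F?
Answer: 17745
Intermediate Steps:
x(u, G) = -17/6 (x(u, G) = -3 + (1/2)/3 = -3 + (1/2)*(1/3) = -3 + 1/6 = -17/6)
Y = -3 (Y = -9 + (7 - 1) = -9 + 6 = -3)
-3042*(Y + x(-4, 1/(0 + 3))) = -3042*(-3 - 17/6) = -3042*(-35/6) = 17745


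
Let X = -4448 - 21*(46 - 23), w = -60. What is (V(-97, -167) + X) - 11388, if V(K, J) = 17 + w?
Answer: -16362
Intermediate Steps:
V(K, J) = -43 (V(K, J) = 17 - 60 = -43)
X = -4931 (X = -4448 - 21*23 = -4448 - 1*483 = -4448 - 483 = -4931)
(V(-97, -167) + X) - 11388 = (-43 - 4931) - 11388 = -4974 - 11388 = -16362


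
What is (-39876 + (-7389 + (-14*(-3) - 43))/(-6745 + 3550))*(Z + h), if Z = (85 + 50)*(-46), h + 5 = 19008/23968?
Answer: 16941690487018/68373 ≈ 2.4778e+8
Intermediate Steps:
h = -3151/749 (h = -5 + 19008/23968 = -5 + 19008*(1/23968) = -5 + 594/749 = -3151/749 ≈ -4.2069)
Z = -6210 (Z = 135*(-46) = -6210)
(-39876 + (-7389 + (-14*(-3) - 43))/(-6745 + 3550))*(Z + h) = (-39876 + (-7389 + (-14*(-3) - 43))/(-6745 + 3550))*(-6210 - 3151/749) = (-39876 + (-7389 + (42 - 43))/(-3195))*(-4654441/749) = (-39876 + (-7389 - 1)*(-1/3195))*(-4654441/749) = (-39876 - 7390*(-1/3195))*(-4654441/749) = (-39876 + 1478/639)*(-4654441/749) = -25479286/639*(-4654441/749) = 16941690487018/68373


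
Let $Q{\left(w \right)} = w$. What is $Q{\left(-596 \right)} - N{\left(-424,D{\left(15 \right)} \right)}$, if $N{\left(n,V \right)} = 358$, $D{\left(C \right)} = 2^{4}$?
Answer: $-954$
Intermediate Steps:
$D{\left(C \right)} = 16$
$Q{\left(-596 \right)} - N{\left(-424,D{\left(15 \right)} \right)} = -596 - 358 = -954$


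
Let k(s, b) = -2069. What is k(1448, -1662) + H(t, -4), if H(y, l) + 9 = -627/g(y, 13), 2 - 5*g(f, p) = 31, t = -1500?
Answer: -57127/29 ≈ -1969.9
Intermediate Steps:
g(f, p) = -29/5 (g(f, p) = 2/5 - 1/5*31 = 2/5 - 31/5 = -29/5)
H(y, l) = 2874/29 (H(y, l) = -9 - 627/(-29/5) = -9 - 627*(-5/29) = -9 + 3135/29 = 2874/29)
k(1448, -1662) + H(t, -4) = -2069 + 2874/29 = -57127/29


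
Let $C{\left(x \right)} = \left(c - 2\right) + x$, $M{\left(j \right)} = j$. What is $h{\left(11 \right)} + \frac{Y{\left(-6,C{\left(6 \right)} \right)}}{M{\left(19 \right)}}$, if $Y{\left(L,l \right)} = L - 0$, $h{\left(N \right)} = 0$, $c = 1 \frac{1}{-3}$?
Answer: $- \frac{6}{19} \approx -0.31579$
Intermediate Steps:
$c = - \frac{1}{3}$ ($c = 1 \left(- \frac{1}{3}\right) = - \frac{1}{3} \approx -0.33333$)
$C{\left(x \right)} = - \frac{7}{3} + x$ ($C{\left(x \right)} = \left(- \frac{1}{3} - 2\right) + x = - \frac{7}{3} + x$)
$Y{\left(L,l \right)} = L$ ($Y{\left(L,l \right)} = L + 0 = L$)
$h{\left(11 \right)} + \frac{Y{\left(-6,C{\left(6 \right)} \right)}}{M{\left(19 \right)}} = 0 + \frac{1}{19} \left(-6\right) = 0 - \frac{6}{19} = - \frac{6}{19}$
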